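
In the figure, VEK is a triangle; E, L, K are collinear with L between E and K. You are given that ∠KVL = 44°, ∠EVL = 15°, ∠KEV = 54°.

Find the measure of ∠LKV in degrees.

1. ∠LEV = 54°  [L on ray EK]
2. ∠ELV = 111°  [△VEL]
3. ∠KLV = 69°  [linear pair at L on EK]
4. ∠LKV = 67°  [△VLK]

∠LKV = 67°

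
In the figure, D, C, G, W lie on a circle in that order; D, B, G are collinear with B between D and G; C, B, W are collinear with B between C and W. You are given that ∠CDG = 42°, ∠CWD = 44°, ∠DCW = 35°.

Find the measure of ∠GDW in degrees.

∠GDW = 59°

1. ∠CBD = 103°  [△DBC]
2. ∠CGD = 44°  [same arc DC]
3. ∠CBG = 77°  [linear pair at B on DG]
4. ∠GCW = 59°  [△CBG]
5. ∠GDW = 59°  [same arc GW]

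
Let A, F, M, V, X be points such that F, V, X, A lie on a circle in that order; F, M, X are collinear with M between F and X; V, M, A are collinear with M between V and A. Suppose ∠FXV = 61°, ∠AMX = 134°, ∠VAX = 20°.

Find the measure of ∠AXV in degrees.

∠AXV = 87°

1. ∠FAV = 61°  [same arc FV]
2. ∠AMF = 46°  [linear pair at M on FX]
3. ∠AFX = 73°  [△FMA]
4. ∠AVX = 73°  [same arc XA]
5. ∠AXV = 87°  [△VXA]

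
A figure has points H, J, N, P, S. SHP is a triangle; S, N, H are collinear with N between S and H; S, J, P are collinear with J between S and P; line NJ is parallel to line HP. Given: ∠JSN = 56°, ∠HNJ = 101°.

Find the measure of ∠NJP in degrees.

∠NJP = 135°

1. ∠JNS = 79°  [linear pair at N on SH]
2. ∠NJS = 45°  [△SNJ]
3. ∠NJP = 135°  [linear pair at J on SP]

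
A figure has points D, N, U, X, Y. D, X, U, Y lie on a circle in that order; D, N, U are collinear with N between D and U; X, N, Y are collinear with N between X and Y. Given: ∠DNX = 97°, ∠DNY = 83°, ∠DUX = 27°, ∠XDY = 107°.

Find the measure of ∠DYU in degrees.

1. ∠DYX = 27°  [same arc DX]
2. ∠DXY = 46°  [△DXY]
3. ∠UDY = 70°  [△DNY]
4. ∠DUY = 46°  [same arc DY]
5. ∠DYU = 64°  [△DUY]

∠DYU = 64°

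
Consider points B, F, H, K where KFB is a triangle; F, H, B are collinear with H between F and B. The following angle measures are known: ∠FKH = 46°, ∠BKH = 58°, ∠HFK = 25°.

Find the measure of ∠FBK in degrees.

∠FBK = 51°

1. ∠FHK = 109°  [△KFH]
2. ∠BHK = 71°  [linear pair at H on FB]
3. ∠HBK = 51°  [△KHB]
4. ∠FBK = 51°  [H on ray BF]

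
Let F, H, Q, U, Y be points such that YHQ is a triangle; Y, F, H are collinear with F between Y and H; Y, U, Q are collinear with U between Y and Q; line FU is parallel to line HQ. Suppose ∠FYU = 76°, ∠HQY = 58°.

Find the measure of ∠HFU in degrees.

∠HFU = 134°

1. ∠HYQ = 76°  [F on YH, U on YQ]
2. ∠QHY = 46°  [△YHQ]
3. ∠UFY = 46°  [FU∥HQ, corresponding at F]
4. ∠HFU = 134°  [linear pair at F on YH]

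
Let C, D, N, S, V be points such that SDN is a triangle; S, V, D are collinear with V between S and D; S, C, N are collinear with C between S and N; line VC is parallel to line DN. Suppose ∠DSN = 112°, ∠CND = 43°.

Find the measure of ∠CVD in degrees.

∠CVD = 155°

1. ∠DNS = 43°  [C on ray NS]
2. ∠NDS = 25°  [△SDN]
3. ∠CVS = 25°  [VC∥DN, corresponding at V]
4. ∠CVD = 155°  [linear pair at V on SD]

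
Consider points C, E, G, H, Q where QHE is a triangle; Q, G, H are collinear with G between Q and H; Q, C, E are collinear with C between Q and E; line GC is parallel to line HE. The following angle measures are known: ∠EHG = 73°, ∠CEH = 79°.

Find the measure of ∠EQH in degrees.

∠EQH = 28°

1. ∠EHQ = 73°  [G on ray HQ]
2. ∠HEQ = 79°  [C on ray EQ]
3. ∠EQH = 28°  [△QHE]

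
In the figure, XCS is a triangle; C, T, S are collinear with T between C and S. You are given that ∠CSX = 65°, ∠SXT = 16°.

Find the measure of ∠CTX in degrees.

1. ∠TSX = 65°  [T on ray SC]
2. ∠STX = 99°  [△XTS]
3. ∠CTX = 81°  [linear pair at T on CS]

∠CTX = 81°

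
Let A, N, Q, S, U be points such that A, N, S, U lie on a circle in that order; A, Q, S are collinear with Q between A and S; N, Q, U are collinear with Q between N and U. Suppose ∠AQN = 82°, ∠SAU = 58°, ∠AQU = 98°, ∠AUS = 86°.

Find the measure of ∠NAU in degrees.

∠NAU = 120°

1. ∠ASU = 36°  [△ASU]
2. ∠AUN = 24°  [△AQU]
3. ∠ANU = 36°  [same arc AU]
4. ∠NAU = 120°  [△ANU]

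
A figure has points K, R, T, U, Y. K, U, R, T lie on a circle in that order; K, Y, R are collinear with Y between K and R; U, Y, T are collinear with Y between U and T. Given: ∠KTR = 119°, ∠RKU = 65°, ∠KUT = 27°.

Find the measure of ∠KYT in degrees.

1. ∠RTU = 65°  [same arc UR]
2. ∠KRT = 27°  [same arc KT]
3. ∠RYT = 88°  [△RYT]
4. ∠KYT = 92°  [linear pair at Y on KR]

∠KYT = 92°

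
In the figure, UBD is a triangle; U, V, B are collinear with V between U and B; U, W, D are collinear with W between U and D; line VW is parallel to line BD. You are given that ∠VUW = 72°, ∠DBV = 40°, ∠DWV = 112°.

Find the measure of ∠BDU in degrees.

∠BDU = 68°

1. ∠BUD = 72°  [V on UB, W on UD]
2. ∠DBU = 40°  [V on ray BU]
3. ∠BDU = 68°  [△UBD]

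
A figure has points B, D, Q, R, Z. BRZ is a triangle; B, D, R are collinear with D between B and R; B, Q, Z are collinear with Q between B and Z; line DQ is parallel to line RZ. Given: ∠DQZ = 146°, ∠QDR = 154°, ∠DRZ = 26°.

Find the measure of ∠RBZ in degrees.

∠RBZ = 120°

1. ∠BQD = 34°  [linear pair at Q on BZ]
2. ∠BRZ = 26°  [D on ray RB]
3. ∠BZR = 34°  [DQ∥RZ, corresponding at Q]
4. ∠RBZ = 120°  [△BRZ]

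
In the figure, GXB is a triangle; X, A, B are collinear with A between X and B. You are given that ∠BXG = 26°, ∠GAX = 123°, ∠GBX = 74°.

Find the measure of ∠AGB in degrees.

1. ∠BAG = 57°  [linear pair at A on XB]
2. ∠ABG = 74°  [A on ray BX]
3. ∠AGB = 49°  [△GAB]

∠AGB = 49°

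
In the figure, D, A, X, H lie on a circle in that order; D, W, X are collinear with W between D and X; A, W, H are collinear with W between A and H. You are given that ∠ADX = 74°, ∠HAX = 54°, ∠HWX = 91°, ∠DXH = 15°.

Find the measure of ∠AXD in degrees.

∠AXD = 37°

1. ∠HDX = 54°  [same arc XH]
2. ∠DWH = 89°  [linear pair at W on DX]
3. ∠AHD = 37°  [△DWH]
4. ∠AXD = 37°  [same arc DA]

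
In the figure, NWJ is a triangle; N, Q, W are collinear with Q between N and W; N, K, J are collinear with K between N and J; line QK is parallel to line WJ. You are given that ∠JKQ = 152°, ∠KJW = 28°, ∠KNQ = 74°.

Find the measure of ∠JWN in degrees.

∠JWN = 78°

1. ∠NJW = 28°  [K on ray JN]
2. ∠JNW = 74°  [Q on NW, K on NJ]
3. ∠JWN = 78°  [△NWJ]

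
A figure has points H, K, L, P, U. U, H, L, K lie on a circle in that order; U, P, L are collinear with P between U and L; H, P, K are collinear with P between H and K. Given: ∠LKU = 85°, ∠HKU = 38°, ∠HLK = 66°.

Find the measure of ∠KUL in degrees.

∠KUL = 67°

1. ∠HUK = 114°  [cyclic UHLK, opposite ∠U+∠L]
2. ∠KHU = 28°  [△UHK]
3. ∠KLU = 28°  [same arc UK]
4. ∠KUL = 67°  [△ULK]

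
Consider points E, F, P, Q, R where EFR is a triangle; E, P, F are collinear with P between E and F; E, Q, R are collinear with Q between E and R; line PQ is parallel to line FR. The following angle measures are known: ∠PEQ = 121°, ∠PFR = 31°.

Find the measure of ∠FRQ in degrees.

1. ∠FER = 121°  [P on EF, Q on ER]
2. ∠EFR = 31°  [P on ray FE]
3. ∠ERF = 28°  [△EFR]
4. ∠FRQ = 28°  [Q on ray RE]

∠FRQ = 28°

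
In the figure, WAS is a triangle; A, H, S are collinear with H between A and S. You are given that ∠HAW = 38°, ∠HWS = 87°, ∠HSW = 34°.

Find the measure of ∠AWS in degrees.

∠AWS = 108°

1. ∠SAW = 38°  [H on ray AS]
2. ∠ASW = 34°  [H on ray SA]
3. ∠AWS = 108°  [△WAS]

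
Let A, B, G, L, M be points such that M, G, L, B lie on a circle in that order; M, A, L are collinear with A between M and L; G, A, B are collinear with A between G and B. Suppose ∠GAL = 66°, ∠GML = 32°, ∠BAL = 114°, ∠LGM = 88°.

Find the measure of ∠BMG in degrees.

1. ∠GAM = 114°  [linear pair at A on ML]
2. ∠GLM = 60°  [△MGL]
3. ∠BGM = 34°  [△MAG]
4. ∠GBM = 60°  [same arc MG]
5. ∠BMG = 86°  [△MGB]

∠BMG = 86°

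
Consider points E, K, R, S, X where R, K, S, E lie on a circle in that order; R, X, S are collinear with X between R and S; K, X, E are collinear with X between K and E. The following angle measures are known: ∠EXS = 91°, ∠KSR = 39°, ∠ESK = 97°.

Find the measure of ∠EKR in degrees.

1. ∠KER = 39°  [same arc RK]
2. ∠ERK = 83°  [cyclic RKSE, opposite ∠R+∠S]
3. ∠EKR = 58°  [△RKE]

∠EKR = 58°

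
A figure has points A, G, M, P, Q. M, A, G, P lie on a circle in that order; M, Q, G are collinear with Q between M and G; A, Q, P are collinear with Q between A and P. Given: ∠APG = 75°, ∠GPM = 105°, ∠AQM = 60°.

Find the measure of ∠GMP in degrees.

1. ∠AMG = 75°  [same arc AG]
2. ∠GAM = 75°  [cyclic MAGP, opposite ∠A+∠P]
3. ∠GQP = 60°  [vertical angles at Q]
4. ∠AGM = 30°  [△MAG]
5. ∠MQP = 120°  [linear pair at Q on MG]
6. ∠APM = 30°  [same arc MA]
7. ∠GMP = 30°  [△MQP]

∠GMP = 30°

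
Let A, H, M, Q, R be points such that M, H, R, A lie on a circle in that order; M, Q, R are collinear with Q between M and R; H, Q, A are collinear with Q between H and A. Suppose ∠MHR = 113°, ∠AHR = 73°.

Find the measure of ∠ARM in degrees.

1. ∠MAR = 67°  [cyclic MHRA, opposite ∠H+∠A]
2. ∠AMR = 73°  [same arc RA]
3. ∠ARM = 40°  [△MRA]

∠ARM = 40°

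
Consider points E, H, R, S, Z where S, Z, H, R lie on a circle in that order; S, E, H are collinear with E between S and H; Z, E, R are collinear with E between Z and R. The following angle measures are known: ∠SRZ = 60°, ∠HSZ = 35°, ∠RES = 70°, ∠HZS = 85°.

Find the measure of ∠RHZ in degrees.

1. ∠SHZ = 60°  [same arc SZ]
2. ∠HRZ = 35°  [same arc ZH]
3. ∠HEZ = 70°  [vertical angles at E]
4. ∠HZR = 50°  [△ZEH]
5. ∠RHZ = 95°  [△ZHR]

∠RHZ = 95°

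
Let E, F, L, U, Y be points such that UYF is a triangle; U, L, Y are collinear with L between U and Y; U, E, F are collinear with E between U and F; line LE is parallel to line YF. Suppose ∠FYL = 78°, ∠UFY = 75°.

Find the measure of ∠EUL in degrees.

1. ∠FYU = 78°  [L on ray YU]
2. ∠FUY = 27°  [△UYF]
3. ∠EUL = 27°  [L on UY, E on UF]

∠EUL = 27°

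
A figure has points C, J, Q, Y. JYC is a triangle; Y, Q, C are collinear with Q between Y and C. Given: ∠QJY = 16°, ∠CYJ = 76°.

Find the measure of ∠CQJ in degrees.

1. ∠JYQ = 76°  [Q on ray YC]
2. ∠JQY = 88°  [△JYQ]
3. ∠CQJ = 92°  [linear pair at Q on YC]

∠CQJ = 92°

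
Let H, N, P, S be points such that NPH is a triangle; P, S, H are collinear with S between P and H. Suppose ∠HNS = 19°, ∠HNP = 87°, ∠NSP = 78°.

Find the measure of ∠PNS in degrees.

∠PNS = 68°

1. ∠HSN = 102°  [linear pair at S on PH]
2. ∠NHS = 59°  [△NSH]
3. ∠NHP = 59°  [S on ray HP]
4. ∠HPN = 34°  [△NPH]
5. ∠NPS = 34°  [S on ray PH]
6. ∠PNS = 68°  [△NPS]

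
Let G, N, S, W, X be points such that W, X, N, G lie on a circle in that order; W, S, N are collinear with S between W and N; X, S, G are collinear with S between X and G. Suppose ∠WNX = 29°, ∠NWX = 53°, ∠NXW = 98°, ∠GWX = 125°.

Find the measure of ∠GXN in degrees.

∠GXN = 72°

1. ∠NGX = 53°  [same arc XN]
2. ∠GNX = 55°  [cyclic WXNG, opposite ∠W+∠N]
3. ∠GXN = 72°  [△XNG]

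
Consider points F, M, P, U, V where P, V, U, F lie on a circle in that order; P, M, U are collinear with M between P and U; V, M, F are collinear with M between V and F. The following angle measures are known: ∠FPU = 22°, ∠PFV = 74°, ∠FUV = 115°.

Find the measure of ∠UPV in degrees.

1. ∠FVU = 22°  [same arc UF]
2. ∠UFV = 43°  [△VUF]
3. ∠UPV = 43°  [same arc VU]

∠UPV = 43°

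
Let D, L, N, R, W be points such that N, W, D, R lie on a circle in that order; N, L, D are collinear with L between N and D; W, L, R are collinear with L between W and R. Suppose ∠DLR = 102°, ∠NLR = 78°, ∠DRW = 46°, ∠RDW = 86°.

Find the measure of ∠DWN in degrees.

1. ∠DLW = 78°  [vertical angles at L]
2. ∠DNW = 46°  [same arc WD]
3. ∠DWR = 48°  [△WDR]
4. ∠NDW = 54°  [△WLD]
5. ∠DWN = 80°  [△NWD]

∠DWN = 80°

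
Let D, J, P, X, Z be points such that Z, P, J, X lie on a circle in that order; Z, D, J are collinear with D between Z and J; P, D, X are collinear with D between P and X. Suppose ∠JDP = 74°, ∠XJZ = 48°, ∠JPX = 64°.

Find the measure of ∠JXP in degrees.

∠JXP = 26°

1. ∠XDZ = 74°  [vertical angles at D]
2. ∠JDX = 106°  [linear pair at D on ZJ]
3. ∠JXP = 26°  [△JDX]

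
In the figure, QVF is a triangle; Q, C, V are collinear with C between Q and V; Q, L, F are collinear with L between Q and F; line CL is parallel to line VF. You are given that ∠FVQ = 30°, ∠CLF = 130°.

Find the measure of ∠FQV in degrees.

1. ∠LCQ = 30°  [CL∥VF, corresponding at C]
2. ∠CLQ = 50°  [linear pair at L on QF]
3. ∠CQL = 100°  [△QCL]
4. ∠FQV = 100°  [C on QV, L on QF]

∠FQV = 100°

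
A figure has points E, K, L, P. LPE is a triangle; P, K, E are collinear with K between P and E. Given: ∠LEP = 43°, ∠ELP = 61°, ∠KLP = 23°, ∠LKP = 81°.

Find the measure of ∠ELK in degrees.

1. ∠KEL = 43°  [K on ray EP]
2. ∠EKL = 99°  [linear pair at K on PE]
3. ∠ELK = 38°  [△LKE]

∠ELK = 38°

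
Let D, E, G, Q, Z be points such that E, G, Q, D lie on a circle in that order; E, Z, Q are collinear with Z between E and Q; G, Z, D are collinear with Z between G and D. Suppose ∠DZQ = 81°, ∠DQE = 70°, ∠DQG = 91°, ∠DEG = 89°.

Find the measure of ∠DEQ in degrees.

∠DEQ = 60°

1. ∠DZE = 99°  [linear pair at Z on EQ]
2. ∠DGE = 70°  [same arc ED]
3. ∠EDG = 21°  [△EGD]
4. ∠DEQ = 60°  [△EZD]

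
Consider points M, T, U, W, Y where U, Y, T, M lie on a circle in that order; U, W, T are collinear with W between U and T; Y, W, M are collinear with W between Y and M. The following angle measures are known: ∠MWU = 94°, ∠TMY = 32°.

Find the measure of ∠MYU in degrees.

1. ∠TWY = 94°  [vertical angles at W]
2. ∠TUY = 32°  [same arc YT]
3. ∠UWY = 86°  [linear pair at W on UT]
4. ∠MYU = 62°  [△UWY]

∠MYU = 62°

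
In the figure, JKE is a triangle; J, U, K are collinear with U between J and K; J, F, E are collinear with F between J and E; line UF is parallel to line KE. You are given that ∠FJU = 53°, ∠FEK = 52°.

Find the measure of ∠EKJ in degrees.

∠EKJ = 75°

1. ∠EJK = 53°  [U on JK, F on JE]
2. ∠JEK = 52°  [F on ray EJ]
3. ∠EKJ = 75°  [△JKE]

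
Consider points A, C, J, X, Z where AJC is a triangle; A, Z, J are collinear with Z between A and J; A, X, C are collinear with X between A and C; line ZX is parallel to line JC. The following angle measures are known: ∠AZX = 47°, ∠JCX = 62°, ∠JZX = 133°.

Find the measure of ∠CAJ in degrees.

1. ∠AJC = 47°  [ZX∥JC, corresponding at Z]
2. ∠ACJ = 62°  [X on ray CA]
3. ∠CAJ = 71°  [△AJC]

∠CAJ = 71°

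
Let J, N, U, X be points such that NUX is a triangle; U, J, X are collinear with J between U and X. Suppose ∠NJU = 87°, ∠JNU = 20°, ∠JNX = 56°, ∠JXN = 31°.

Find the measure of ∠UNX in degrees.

1. ∠JUN = 73°  [△NUJ]
2. ∠NXU = 31°  [J on ray XU]
3. ∠NUX = 73°  [J on ray UX]
4. ∠UNX = 76°  [△NUX]

∠UNX = 76°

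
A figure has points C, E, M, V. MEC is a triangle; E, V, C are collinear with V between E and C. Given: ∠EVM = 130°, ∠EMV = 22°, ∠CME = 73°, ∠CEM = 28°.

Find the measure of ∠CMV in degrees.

∠CMV = 51°

1. ∠CVM = 50°  [linear pair at V on EC]
2. ∠ECM = 79°  [△MEC]
3. ∠MCV = 79°  [V on ray CE]
4. ∠CMV = 51°  [△MVC]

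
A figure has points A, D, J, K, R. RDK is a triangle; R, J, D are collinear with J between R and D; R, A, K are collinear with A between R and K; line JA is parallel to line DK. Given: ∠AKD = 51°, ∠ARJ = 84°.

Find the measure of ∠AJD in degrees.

1. ∠DKR = 51°  [A on ray KR]
2. ∠DRK = 84°  [J on RD, A on RK]
3. ∠KDR = 45°  [△RDK]
4. ∠AJR = 45°  [JA∥DK, corresponding at J]
5. ∠AJD = 135°  [linear pair at J on RD]

∠AJD = 135°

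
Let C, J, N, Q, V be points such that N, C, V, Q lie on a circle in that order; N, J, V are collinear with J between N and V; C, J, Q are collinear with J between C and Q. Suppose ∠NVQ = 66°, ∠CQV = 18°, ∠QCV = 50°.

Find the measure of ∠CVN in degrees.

1. ∠QJV = 96°  [△VJQ]
2. ∠QNV = 50°  [same arc VQ]
3. ∠NJQ = 84°  [linear pair at J on NV]
4. ∠CQN = 46°  [△NJQ]
5. ∠CVN = 46°  [same arc NC]

∠CVN = 46°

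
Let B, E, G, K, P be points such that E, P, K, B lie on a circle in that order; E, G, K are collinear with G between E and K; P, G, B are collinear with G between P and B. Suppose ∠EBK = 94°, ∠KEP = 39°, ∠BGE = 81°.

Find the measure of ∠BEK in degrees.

1. ∠KBP = 39°  [same arc PK]
2. ∠BGK = 99°  [linear pair at G on EK]
3. ∠BKE = 42°  [△KGB]
4. ∠BEK = 44°  [△EKB]

∠BEK = 44°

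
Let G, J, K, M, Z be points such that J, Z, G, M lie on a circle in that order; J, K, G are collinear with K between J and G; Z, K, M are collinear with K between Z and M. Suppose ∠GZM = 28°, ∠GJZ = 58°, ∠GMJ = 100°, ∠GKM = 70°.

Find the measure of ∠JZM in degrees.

1. ∠GJM = 28°  [same arc GM]
2. ∠JGM = 52°  [△JGM]
3. ∠JZM = 52°  [same arc JM]

∠JZM = 52°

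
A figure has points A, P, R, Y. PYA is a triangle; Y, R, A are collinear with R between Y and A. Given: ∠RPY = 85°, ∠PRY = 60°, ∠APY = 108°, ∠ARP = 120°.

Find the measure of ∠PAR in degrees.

1. ∠PYR = 35°  [△PYR]
2. ∠AYP = 35°  [R on ray YA]
3. ∠PAY = 37°  [△PYA]
4. ∠PAR = 37°  [R on ray AY]

∠PAR = 37°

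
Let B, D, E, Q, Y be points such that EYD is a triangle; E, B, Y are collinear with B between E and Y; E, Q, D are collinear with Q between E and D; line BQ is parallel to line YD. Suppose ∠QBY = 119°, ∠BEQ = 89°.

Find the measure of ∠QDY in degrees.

1. ∠EBQ = 61°  [linear pair at B on EY]
2. ∠BQE = 30°  [△EBQ]
3. ∠BQD = 150°  [linear pair at Q on ED]
4. ∠QDY = 30°  [BQ∥YD, co-interior at D–Q]

∠QDY = 30°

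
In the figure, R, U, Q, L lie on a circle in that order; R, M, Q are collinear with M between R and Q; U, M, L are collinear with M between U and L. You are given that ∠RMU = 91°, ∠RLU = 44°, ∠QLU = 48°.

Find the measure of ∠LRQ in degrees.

∠LRQ = 47°

1. ∠LMQ = 91°  [vertical angles at M]
2. ∠LMR = 89°  [linear pair at M on RQ]
3. ∠LRQ = 47°  [△RML]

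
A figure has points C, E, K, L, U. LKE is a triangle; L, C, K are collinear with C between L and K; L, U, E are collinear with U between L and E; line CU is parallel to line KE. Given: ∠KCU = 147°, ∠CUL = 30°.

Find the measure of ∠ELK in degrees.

∠ELK = 117°

1. ∠LCU = 33°  [linear pair at C on LK]
2. ∠CLU = 117°  [△LCU]
3. ∠ELK = 117°  [C on LK, U on LE]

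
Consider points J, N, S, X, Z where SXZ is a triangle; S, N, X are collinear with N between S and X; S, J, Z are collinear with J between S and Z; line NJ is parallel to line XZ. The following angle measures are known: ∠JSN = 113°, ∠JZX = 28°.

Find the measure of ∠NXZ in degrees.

1. ∠XSZ = 113°  [N on SX, J on SZ]
2. ∠SZX = 28°  [J on ray ZS]
3. ∠SXZ = 39°  [△SXZ]
4. ∠NXZ = 39°  [N on ray XS]

∠NXZ = 39°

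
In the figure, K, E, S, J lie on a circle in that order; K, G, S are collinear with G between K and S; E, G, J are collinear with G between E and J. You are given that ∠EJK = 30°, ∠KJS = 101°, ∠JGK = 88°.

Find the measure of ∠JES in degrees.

1. ∠ESK = 30°  [same arc KE]
2. ∠EGS = 88°  [vertical angles at G]
3. ∠JES = 62°  [△EGS]

∠JES = 62°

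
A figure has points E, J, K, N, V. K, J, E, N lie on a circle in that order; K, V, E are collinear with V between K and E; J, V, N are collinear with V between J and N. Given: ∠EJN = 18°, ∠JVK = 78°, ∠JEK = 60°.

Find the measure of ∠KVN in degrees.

1. ∠EKN = 18°  [same arc EN]
2. ∠JNK = 60°  [same arc KJ]
3. ∠KVN = 102°  [△KVN]

∠KVN = 102°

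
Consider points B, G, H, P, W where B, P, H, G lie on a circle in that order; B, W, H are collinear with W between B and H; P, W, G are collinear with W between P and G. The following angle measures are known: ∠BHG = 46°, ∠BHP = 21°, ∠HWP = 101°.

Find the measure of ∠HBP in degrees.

1. ∠BPG = 46°  [same arc BG]
2. ∠BWP = 79°  [linear pair at W on BH]
3. ∠HBP = 55°  [△BWP]

∠HBP = 55°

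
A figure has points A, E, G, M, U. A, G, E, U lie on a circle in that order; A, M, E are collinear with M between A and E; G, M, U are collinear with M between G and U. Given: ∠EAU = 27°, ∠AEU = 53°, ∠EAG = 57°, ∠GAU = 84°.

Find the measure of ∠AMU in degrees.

1. ∠AGU = 53°  [same arc AU]
2. ∠AUG = 43°  [△AGU]
3. ∠AMU = 110°  [△AMU]

∠AMU = 110°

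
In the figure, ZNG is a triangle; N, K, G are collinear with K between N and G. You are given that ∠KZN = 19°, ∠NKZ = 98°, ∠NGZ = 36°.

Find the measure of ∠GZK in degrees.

∠GZK = 62°

1. ∠GKZ = 82°  [linear pair at K on NG]
2. ∠KGZ = 36°  [K on ray GN]
3. ∠GZK = 62°  [△ZKG]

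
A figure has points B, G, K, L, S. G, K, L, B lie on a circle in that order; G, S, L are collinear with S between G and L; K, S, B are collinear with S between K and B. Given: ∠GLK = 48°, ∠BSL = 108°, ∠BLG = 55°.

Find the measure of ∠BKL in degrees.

∠BKL = 60°

1. ∠GBK = 48°  [same arc GK]
2. ∠BSG = 72°  [linear pair at S on GL]
3. ∠BGL = 60°  [△GSB]
4. ∠BKL = 60°  [same arc LB]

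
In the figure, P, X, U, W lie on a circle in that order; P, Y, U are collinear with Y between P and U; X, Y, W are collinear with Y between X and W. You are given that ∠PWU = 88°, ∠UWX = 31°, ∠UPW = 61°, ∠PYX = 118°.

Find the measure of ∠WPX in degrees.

1. ∠UXW = 61°  [same arc UW]
2. ∠WUX = 88°  [△XUW]
3. ∠WPX = 92°  [cyclic PXUW, opposite ∠P+∠U]

∠WPX = 92°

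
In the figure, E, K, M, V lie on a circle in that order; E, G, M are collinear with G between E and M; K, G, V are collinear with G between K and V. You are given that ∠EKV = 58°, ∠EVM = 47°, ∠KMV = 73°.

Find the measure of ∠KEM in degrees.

1. ∠EMV = 58°  [same arc EV]
2. ∠MEV = 75°  [△EMV]
3. ∠MKV = 75°  [same arc MV]
4. ∠KVM = 32°  [△KMV]
5. ∠KEM = 32°  [same arc KM]

∠KEM = 32°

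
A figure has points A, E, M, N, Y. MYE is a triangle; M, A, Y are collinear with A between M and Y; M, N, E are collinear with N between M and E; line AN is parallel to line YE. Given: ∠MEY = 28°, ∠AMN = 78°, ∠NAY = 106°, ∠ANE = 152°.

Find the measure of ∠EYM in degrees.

∠EYM = 74°

1. ∠ANM = 28°  [AN∥YE, corresponding at N]
2. ∠MAN = 74°  [△MAN]
3. ∠EYM = 74°  [AN∥YE, corresponding at A]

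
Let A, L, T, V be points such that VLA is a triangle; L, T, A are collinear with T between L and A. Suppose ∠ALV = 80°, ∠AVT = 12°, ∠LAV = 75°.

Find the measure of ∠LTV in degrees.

∠LTV = 87°

1. ∠TAV = 75°  [T on ray AL]
2. ∠ATV = 93°  [△VTA]
3. ∠LTV = 87°  [linear pair at T on LA]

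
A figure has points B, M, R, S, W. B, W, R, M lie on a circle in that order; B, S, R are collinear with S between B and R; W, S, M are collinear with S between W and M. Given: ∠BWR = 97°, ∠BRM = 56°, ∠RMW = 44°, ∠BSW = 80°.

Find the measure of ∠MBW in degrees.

1. ∠BMR = 83°  [cyclic BWRM, opposite ∠W+∠M]
2. ∠MBR = 41°  [△BRM]
3. ∠MWR = 41°  [same arc RM]
4. ∠MRW = 95°  [△WRM]
5. ∠MBW = 85°  [cyclic BWRM, opposite ∠B+∠R]

∠MBW = 85°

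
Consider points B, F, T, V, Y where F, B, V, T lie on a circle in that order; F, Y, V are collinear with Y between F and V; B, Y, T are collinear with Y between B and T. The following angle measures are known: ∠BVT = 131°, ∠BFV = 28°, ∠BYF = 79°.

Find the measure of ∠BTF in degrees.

1. ∠BFT = 49°  [cyclic FBVT, opposite ∠F+∠V]
2. ∠FBT = 73°  [△FYB]
3. ∠BTF = 58°  [△FBT]

∠BTF = 58°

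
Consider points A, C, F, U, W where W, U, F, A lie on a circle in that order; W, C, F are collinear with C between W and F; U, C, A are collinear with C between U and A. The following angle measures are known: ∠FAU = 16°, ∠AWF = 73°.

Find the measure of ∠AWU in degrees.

1. ∠AUF = 73°  [same arc FA]
2. ∠AFU = 91°  [△UFA]
3. ∠AWU = 89°  [cyclic WUFA, opposite ∠W+∠F]

∠AWU = 89°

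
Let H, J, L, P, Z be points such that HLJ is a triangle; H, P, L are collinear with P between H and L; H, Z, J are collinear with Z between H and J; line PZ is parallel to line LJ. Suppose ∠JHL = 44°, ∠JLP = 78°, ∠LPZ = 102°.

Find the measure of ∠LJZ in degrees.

1. ∠HLJ = 78°  [P on ray LH]
2. ∠HJL = 58°  [△HLJ]
3. ∠LJZ = 58°  [Z on ray JH]

∠LJZ = 58°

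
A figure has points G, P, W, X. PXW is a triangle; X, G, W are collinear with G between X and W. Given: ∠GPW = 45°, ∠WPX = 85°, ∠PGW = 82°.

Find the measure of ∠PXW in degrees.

1. ∠GWP = 53°  [△PGW]
2. ∠PWX = 53°  [G on ray WX]
3. ∠PXW = 42°  [△PXW]

∠PXW = 42°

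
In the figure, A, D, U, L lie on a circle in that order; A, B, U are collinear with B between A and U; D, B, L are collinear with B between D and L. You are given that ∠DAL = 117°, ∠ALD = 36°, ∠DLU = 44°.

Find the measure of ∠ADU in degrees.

∠ADU = 100°

1. ∠AUD = 36°  [same arc AD]
2. ∠DAU = 44°  [same arc DU]
3. ∠ADU = 100°  [△ADU]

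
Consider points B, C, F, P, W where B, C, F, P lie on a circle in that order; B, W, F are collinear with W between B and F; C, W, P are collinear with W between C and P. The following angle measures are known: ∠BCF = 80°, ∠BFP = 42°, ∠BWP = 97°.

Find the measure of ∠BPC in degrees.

∠BPC = 45°

1. ∠BPF = 100°  [cyclic BCFP, opposite ∠C+∠P]
2. ∠FBP = 38°  [△BFP]
3. ∠BPC = 45°  [△BWP]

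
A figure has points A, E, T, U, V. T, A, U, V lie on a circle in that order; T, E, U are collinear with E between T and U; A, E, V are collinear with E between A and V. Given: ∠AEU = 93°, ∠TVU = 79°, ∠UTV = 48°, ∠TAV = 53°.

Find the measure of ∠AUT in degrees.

∠AUT = 39°

1. ∠AET = 87°  [linear pair at E on TU]
2. ∠TAU = 101°  [cyclic TAUV, opposite ∠A+∠V]
3. ∠ATU = 40°  [△TEA]
4. ∠AUT = 39°  [△TAU]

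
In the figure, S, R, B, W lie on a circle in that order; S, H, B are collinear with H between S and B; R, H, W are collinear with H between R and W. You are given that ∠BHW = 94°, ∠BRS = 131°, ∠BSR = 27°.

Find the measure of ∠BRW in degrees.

∠BRW = 72°

1. ∠RHS = 94°  [vertical angles at H]
2. ∠RBS = 22°  [△SRB]
3. ∠BHR = 86°  [linear pair at H on SB]
4. ∠BRW = 72°  [△RHB]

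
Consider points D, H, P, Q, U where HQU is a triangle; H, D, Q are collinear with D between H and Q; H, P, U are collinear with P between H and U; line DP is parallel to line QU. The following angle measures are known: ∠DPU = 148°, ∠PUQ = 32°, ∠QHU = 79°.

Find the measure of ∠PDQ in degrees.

1. ∠DPH = 32°  [linear pair at P on HU]
2. ∠DHP = 79°  [D on HQ, P on HU]
3. ∠HDP = 69°  [△HDP]
4. ∠PDQ = 111°  [linear pair at D on HQ]

∠PDQ = 111°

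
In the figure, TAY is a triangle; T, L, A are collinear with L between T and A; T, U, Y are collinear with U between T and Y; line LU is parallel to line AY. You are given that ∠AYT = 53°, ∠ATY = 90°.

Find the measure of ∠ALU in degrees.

1. ∠TAY = 37°  [△TAY]
2. ∠TLU = 37°  [LU∥AY, corresponding at L]
3. ∠ALU = 143°  [linear pair at L on TA]

∠ALU = 143°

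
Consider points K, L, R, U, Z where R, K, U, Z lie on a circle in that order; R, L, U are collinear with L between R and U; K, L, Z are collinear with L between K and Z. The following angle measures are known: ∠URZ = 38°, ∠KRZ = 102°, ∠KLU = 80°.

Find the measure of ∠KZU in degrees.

1. ∠UKZ = 38°  [same arc UZ]
2. ∠KUZ = 78°  [cyclic RKUZ, opposite ∠R+∠U]
3. ∠KZU = 64°  [△KUZ]

∠KZU = 64°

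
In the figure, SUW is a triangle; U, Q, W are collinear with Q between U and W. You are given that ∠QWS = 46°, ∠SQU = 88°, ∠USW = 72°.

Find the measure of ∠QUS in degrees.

∠QUS = 62°

1. ∠SWU = 46°  [Q on ray WU]
2. ∠SUW = 62°  [△SUW]
3. ∠QUS = 62°  [Q on ray UW]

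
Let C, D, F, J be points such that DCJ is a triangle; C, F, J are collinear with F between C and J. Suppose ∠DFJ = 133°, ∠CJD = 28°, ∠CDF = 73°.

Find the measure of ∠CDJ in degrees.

1. ∠CFD = 47°  [linear pair at F on CJ]
2. ∠DCF = 60°  [△DCF]
3. ∠DCJ = 60°  [F on ray CJ]
4. ∠CDJ = 92°  [△DCJ]

∠CDJ = 92°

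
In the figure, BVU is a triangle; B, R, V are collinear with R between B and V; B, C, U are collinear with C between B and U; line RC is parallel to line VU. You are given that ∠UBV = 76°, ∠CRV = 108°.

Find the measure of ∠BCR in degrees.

∠BCR = 32°

1. ∠CBR = 76°  [R on BV, C on BU]
2. ∠BRC = 72°  [linear pair at R on BV]
3. ∠BCR = 32°  [△BRC]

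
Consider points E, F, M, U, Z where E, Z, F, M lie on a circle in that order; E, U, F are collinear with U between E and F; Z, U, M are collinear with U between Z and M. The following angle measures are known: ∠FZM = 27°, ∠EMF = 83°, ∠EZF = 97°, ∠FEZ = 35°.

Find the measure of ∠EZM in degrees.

1. ∠FEM = 27°  [same arc FM]
2. ∠EFM = 70°  [△EFM]
3. ∠EZM = 70°  [same arc EM]

∠EZM = 70°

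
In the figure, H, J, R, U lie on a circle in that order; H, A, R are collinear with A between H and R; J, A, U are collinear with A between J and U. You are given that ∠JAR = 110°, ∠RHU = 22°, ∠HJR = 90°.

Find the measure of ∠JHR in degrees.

∠JHR = 42°

1. ∠RJU = 22°  [same arc RU]
2. ∠HRJ = 48°  [△JAR]
3. ∠JHR = 42°  [△HJR]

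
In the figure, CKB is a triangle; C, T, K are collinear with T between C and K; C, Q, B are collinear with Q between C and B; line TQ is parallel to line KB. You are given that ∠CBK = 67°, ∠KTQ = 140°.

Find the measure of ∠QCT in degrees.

1. ∠CQT = 67°  [TQ∥KB, corresponding at Q]
2. ∠CTQ = 40°  [linear pair at T on CK]
3. ∠QCT = 73°  [△CTQ]

∠QCT = 73°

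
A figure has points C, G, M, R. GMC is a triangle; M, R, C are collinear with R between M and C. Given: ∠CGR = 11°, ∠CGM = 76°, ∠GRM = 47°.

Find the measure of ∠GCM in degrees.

1. ∠CRG = 133°  [linear pair at R on MC]
2. ∠GCR = 36°  [△GRC]
3. ∠GCM = 36°  [R on ray CM]

∠GCM = 36°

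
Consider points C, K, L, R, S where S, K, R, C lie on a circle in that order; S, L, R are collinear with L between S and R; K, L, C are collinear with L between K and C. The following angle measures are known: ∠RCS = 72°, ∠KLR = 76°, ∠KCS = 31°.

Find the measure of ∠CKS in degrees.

∠CKS = 35°

1. ∠RKS = 108°  [cyclic SKRC, opposite ∠K+∠C]
2. ∠KLS = 104°  [linear pair at L on SR]
3. ∠KRS = 31°  [same arc SK]
4. ∠KSR = 41°  [△SKR]
5. ∠CKS = 35°  [△SLK]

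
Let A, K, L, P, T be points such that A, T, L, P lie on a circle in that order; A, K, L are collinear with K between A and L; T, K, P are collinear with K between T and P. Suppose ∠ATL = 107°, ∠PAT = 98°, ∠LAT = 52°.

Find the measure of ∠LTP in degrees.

∠LTP = 46°

1. ∠PLT = 82°  [cyclic ATLP, opposite ∠A+∠L]
2. ∠LPT = 52°  [same arc TL]
3. ∠LTP = 46°  [△TLP]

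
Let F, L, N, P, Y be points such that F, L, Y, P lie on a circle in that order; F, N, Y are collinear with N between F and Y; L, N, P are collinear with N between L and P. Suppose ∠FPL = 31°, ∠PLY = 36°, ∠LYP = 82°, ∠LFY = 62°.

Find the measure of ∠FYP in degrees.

∠FYP = 51°

1. ∠LFP = 98°  [cyclic FLYP, opposite ∠F+∠Y]
2. ∠FLP = 51°  [△FLP]
3. ∠FYP = 51°  [same arc FP]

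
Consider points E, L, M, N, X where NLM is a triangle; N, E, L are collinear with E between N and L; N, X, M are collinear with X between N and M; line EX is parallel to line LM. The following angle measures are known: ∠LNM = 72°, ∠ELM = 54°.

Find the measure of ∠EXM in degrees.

1. ∠MLN = 54°  [E on ray LN]
2. ∠LMN = 54°  [△NLM]
3. ∠EXN = 54°  [EX∥LM, corresponding at X]
4. ∠EXM = 126°  [linear pair at X on NM]

∠EXM = 126°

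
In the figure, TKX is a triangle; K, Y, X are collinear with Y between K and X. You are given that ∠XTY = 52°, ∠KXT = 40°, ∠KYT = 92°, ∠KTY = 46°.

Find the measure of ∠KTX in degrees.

1. ∠TKY = 42°  [△TKY]
2. ∠TKX = 42°  [Y on ray KX]
3. ∠KTX = 98°  [△TKX]

∠KTX = 98°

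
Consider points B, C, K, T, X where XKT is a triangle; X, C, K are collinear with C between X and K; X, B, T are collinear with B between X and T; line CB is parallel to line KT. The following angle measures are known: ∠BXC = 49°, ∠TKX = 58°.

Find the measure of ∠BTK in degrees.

∠BTK = 73°

1. ∠KXT = 49°  [C on XK, B on XT]
2. ∠KTX = 73°  [△XKT]
3. ∠BTK = 73°  [B on ray TX]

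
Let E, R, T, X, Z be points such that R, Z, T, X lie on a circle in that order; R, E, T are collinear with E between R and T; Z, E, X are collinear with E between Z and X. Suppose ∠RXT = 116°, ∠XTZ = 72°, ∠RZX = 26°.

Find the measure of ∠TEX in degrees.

1. ∠XRZ = 108°  [cyclic RZTX, opposite ∠R+∠T]
2. ∠RTX = 26°  [same arc RX]
3. ∠RXZ = 46°  [△RZX]
4. ∠TRX = 38°  [△RTX]
5. ∠REX = 96°  [△REX]
6. ∠TEX = 84°  [linear pair at E on RT]

∠TEX = 84°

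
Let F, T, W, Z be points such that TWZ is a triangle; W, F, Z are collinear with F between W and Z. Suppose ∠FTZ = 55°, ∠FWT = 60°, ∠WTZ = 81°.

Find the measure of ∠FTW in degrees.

∠FTW = 26°

1. ∠TWZ = 60°  [F on ray WZ]
2. ∠TZW = 39°  [△TWZ]
3. ∠FZT = 39°  [F on ray ZW]
4. ∠TFZ = 86°  [△TFZ]
5. ∠TFW = 94°  [linear pair at F on WZ]
6. ∠FTW = 26°  [△TWF]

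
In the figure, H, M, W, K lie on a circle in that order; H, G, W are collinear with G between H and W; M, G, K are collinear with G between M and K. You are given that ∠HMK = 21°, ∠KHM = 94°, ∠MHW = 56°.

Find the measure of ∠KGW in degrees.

1. ∠HWK = 21°  [same arc HK]
2. ∠MKW = 56°  [same arc MW]
3. ∠KGW = 103°  [△WGK]

∠KGW = 103°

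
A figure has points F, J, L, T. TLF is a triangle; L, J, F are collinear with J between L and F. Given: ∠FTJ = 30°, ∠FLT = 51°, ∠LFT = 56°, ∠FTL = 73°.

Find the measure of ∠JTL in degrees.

1. ∠JLT = 51°  [J on ray LF]
2. ∠JFT = 56°  [J on ray FL]
3. ∠FJT = 94°  [△TJF]
4. ∠LJT = 86°  [linear pair at J on LF]
5. ∠JTL = 43°  [△TLJ]

∠JTL = 43°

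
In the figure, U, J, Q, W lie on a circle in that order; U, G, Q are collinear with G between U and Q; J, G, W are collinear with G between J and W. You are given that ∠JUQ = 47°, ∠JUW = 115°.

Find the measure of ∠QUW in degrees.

∠QUW = 68°

1. ∠JWQ = 47°  [same arc JQ]
2. ∠JQW = 65°  [cyclic UJQW, opposite ∠U+∠Q]
3. ∠QJW = 68°  [△JQW]
4. ∠QUW = 68°  [same arc QW]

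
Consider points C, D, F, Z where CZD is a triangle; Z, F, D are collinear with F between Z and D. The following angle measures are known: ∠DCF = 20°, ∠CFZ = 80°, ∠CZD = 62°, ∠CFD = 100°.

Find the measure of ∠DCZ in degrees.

1. ∠CDF = 60°  [△CFD]
2. ∠CDZ = 60°  [F on ray DZ]
3. ∠DCZ = 58°  [△CZD]

∠DCZ = 58°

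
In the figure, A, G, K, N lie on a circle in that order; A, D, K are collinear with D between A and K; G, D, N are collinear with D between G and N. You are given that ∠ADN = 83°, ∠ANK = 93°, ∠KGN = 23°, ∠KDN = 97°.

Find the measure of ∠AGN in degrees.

1. ∠GDK = 83°  [vertical angles at D]
2. ∠AGK = 87°  [cyclic AGKN, opposite ∠G+∠N]
3. ∠AKG = 74°  [△GDK]
4. ∠ADG = 97°  [vertical angles at D]
5. ∠GAK = 19°  [△AGK]
6. ∠AGN = 64°  [△ADG]

∠AGN = 64°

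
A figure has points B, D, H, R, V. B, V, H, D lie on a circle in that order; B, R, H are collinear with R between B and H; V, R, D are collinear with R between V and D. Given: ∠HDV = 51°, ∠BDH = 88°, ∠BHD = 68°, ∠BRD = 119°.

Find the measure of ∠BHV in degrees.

1. ∠HBV = 51°  [same arc VH]
2. ∠BVH = 92°  [cyclic BVHD, opposite ∠V+∠D]
3. ∠BHV = 37°  [△BVH]

∠BHV = 37°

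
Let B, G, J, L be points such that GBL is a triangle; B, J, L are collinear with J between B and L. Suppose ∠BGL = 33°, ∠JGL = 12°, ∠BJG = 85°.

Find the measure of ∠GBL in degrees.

1. ∠GJL = 95°  [linear pair at J on BL]
2. ∠GLJ = 73°  [△GJL]
3. ∠BLG = 73°  [J on ray LB]
4. ∠GBL = 74°  [△GBL]

∠GBL = 74°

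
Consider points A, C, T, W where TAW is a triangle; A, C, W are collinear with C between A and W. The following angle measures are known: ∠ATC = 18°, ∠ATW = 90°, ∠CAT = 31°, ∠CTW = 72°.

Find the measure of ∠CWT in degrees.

1. ∠ACT = 131°  [△TAC]
2. ∠TCW = 49°  [linear pair at C on AW]
3. ∠CWT = 59°  [△TCW]

∠CWT = 59°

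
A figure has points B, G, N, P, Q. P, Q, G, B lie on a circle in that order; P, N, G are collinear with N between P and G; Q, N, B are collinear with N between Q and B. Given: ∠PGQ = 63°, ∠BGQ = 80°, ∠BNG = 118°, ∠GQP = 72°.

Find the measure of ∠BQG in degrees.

∠BQG = 55°

1. ∠PBQ = 63°  [same arc PQ]
2. ∠BNP = 62°  [linear pair at N on PG]
3. ∠BPG = 55°  [△PNB]
4. ∠BQG = 55°  [same arc GB]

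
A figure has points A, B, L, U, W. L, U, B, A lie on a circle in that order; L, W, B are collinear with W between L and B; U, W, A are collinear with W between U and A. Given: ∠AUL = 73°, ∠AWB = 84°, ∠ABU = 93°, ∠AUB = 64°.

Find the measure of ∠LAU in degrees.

∠LAU = 20°

1. ∠AWL = 96°  [linear pair at W on LB]
2. ∠ALB = 64°  [same arc BA]
3. ∠LAU = 20°  [△LWA]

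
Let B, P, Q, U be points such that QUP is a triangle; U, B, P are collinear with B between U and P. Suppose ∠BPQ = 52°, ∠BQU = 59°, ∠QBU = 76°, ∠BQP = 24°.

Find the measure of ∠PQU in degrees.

1. ∠QPU = 52°  [B on ray PU]
2. ∠BUQ = 45°  [△QUB]
3. ∠PUQ = 45°  [B on ray UP]
4. ∠PQU = 83°  [△QUP]

∠PQU = 83°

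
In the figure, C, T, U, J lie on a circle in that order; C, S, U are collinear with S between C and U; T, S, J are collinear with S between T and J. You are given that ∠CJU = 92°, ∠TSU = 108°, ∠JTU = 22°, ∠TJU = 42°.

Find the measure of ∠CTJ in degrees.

∠CTJ = 66°

1. ∠CST = 72°  [linear pair at S on CU]
2. ∠TCU = 42°  [same arc TU]
3. ∠CTJ = 66°  [△CST]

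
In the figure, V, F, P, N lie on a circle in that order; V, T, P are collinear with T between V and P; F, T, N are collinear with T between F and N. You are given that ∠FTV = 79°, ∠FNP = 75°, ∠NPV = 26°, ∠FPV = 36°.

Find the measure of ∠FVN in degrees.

∠FVN = 118°

1. ∠NFV = 26°  [same arc VN]
2. ∠FNV = 36°  [same arc VF]
3. ∠FVN = 118°  [△VFN]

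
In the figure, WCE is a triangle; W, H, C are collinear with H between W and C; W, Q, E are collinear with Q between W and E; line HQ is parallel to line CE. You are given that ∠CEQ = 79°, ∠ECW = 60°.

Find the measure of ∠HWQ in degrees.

1. ∠CEW = 79°  [Q on ray EW]
2. ∠CWE = 41°  [△WCE]
3. ∠HWQ = 41°  [H on WC, Q on WE]

∠HWQ = 41°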